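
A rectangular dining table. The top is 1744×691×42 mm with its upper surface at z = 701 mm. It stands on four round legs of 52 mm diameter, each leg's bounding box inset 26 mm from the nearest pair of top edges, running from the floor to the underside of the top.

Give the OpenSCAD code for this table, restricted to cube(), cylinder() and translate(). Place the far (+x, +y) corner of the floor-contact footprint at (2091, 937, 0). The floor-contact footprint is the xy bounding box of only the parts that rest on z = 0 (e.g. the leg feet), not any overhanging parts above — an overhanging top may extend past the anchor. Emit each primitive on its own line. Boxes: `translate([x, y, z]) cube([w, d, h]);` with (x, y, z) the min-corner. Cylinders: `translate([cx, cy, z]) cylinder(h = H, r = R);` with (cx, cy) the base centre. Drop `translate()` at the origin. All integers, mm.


translate([373, 272, 659]) cube([1744, 691, 42]);
translate([425, 324, 0]) cylinder(h = 659, r = 26);
translate([2065, 324, 0]) cylinder(h = 659, r = 26);
translate([425, 911, 0]) cylinder(h = 659, r = 26);
translate([2065, 911, 0]) cylinder(h = 659, r = 26);


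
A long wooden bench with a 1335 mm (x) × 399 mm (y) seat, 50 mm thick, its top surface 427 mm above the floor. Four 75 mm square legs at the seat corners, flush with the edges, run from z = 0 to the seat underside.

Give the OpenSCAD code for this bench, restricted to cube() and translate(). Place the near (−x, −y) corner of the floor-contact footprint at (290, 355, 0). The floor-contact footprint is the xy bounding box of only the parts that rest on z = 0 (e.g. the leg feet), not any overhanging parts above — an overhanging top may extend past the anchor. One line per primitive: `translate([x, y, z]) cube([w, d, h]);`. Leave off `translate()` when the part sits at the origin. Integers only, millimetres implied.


translate([290, 355, 377]) cube([1335, 399, 50]);
translate([290, 355, 0]) cube([75, 75, 377]);
translate([290, 679, 0]) cube([75, 75, 377]);
translate([1550, 355, 0]) cube([75, 75, 377]);
translate([1550, 679, 0]) cube([75, 75, 377]);


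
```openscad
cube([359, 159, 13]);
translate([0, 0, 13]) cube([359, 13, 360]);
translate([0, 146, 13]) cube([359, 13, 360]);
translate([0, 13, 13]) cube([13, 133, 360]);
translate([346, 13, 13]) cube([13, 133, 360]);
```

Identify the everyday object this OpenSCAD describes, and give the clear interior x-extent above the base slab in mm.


An open box. The internal width is 333 mm.

A 359×159 base slab with four walls standing on it — an open box. The base is 359 mm wide and the walls are 13 mm thick, so the internal width is 359 − 2 × 13 = 333 mm.


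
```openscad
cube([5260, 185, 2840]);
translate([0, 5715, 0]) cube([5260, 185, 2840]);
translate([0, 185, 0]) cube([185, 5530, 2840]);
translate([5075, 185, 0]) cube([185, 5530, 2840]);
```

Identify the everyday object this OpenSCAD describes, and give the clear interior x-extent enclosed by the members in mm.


A house (or room) frame. The interior width is 4890 mm.

Four 2840 mm walls enclosing a rectangle with no floor or roof — a room or house frame. Outside width is 5260 mm and wall thickness is 185 mm, so the interior width is 5260 − 2 × 185 = 4890 mm.


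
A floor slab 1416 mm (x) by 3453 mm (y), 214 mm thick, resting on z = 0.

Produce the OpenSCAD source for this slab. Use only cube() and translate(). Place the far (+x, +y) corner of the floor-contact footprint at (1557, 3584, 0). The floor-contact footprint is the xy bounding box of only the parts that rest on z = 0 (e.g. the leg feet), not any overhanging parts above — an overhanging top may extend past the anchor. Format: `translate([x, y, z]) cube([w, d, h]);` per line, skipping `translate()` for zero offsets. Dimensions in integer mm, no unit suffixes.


translate([141, 131, 0]) cube([1416, 3453, 214]);


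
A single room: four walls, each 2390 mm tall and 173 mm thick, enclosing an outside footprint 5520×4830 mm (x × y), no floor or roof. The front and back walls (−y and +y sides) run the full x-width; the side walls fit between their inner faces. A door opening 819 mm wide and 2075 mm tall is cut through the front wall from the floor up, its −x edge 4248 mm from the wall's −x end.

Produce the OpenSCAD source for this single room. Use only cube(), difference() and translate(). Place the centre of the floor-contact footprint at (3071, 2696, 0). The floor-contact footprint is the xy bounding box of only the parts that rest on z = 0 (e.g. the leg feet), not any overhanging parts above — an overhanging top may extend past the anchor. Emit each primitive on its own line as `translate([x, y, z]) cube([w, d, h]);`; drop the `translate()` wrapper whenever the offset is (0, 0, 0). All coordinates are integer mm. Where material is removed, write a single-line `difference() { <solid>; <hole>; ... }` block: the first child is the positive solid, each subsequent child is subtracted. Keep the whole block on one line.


difference() { translate([311, 281, 0]) cube([5520, 173, 2390]); translate([4559, 281, 0]) cube([819, 173, 2075]); }
translate([311, 4938, 0]) cube([5520, 173, 2390]);
translate([311, 454, 0]) cube([173, 4484, 2390]);
translate([5658, 454, 0]) cube([173, 4484, 2390]);


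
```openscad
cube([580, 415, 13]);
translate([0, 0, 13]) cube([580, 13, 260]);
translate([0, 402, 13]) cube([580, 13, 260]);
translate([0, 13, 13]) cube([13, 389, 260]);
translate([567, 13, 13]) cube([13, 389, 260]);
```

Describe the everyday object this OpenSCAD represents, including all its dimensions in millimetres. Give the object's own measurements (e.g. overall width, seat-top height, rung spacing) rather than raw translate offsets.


An open-topped rectangular box: outside dimensions 580×415×273 mm, with a uniform wall and base thickness of 13 mm. The base is a full 580×415 slab on the floor; four walls sit on top of the base. The front and back walls (the −y and +y sides) span the full width; the two side walls fit between them.


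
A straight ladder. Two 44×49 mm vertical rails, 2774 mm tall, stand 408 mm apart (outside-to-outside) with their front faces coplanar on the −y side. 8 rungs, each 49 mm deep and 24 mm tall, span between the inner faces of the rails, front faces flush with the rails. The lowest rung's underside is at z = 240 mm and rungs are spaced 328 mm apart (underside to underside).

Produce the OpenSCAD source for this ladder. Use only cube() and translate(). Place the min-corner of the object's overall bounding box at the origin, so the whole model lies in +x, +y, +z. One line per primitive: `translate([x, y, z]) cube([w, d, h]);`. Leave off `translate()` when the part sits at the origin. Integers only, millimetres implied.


cube([44, 49, 2774]);
translate([364, 0, 0]) cube([44, 49, 2774]);
translate([44, 0, 240]) cube([320, 49, 24]);
translate([44, 0, 568]) cube([320, 49, 24]);
translate([44, 0, 896]) cube([320, 49, 24]);
translate([44, 0, 1224]) cube([320, 49, 24]);
translate([44, 0, 1552]) cube([320, 49, 24]);
translate([44, 0, 1880]) cube([320, 49, 24]);
translate([44, 0, 2208]) cube([320, 49, 24]);
translate([44, 0, 2536]) cube([320, 49, 24]);


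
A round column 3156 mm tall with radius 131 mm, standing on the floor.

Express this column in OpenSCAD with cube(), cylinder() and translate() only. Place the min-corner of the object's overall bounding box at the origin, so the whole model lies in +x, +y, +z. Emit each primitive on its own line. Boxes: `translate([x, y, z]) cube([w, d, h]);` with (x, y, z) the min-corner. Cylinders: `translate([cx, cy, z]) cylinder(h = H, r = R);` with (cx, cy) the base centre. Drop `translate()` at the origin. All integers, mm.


translate([131, 131, 0]) cylinder(h = 3156, r = 131);


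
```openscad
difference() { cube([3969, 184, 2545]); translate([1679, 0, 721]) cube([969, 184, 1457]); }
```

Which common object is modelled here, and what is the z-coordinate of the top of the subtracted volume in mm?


A wall with a window opening. The window head height is 2178 mm.

A wall with a rectangular opening subtracted — a window. Sill at z = 721, opening 1457 mm tall, so the head is at 721 + 1457 = 2178 mm.


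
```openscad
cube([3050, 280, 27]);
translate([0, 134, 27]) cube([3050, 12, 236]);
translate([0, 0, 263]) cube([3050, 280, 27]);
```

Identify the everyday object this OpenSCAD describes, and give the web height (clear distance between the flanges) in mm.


An I-beam. The web height is 236 mm.

Two wide flanges with a thin centred web — an I-beam. Overall 290 mm minus two 27 mm flanges gives a web of 290 − 2·27 = 236 mm.


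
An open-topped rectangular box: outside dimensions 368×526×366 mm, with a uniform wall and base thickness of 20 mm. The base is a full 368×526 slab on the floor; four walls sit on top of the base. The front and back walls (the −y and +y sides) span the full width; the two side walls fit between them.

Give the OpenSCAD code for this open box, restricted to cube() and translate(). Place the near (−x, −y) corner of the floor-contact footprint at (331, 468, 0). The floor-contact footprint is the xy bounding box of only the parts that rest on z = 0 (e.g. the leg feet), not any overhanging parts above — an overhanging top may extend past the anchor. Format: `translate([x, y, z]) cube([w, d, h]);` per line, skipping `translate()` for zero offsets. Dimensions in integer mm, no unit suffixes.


translate([331, 468, 0]) cube([368, 526, 20]);
translate([331, 468, 20]) cube([368, 20, 346]);
translate([331, 974, 20]) cube([368, 20, 346]);
translate([331, 488, 20]) cube([20, 486, 346]);
translate([679, 488, 20]) cube([20, 486, 346]);


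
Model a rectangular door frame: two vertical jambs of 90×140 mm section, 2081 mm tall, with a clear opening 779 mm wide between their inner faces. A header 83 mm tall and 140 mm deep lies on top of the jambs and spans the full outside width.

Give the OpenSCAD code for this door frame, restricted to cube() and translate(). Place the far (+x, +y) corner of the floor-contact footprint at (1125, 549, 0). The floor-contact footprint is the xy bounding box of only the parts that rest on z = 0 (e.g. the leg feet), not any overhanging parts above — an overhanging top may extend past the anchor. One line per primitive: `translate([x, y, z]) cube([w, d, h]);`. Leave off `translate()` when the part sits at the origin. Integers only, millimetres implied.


translate([166, 409, 0]) cube([90, 140, 2081]);
translate([1035, 409, 0]) cube([90, 140, 2081]);
translate([166, 409, 2081]) cube([959, 140, 83]);


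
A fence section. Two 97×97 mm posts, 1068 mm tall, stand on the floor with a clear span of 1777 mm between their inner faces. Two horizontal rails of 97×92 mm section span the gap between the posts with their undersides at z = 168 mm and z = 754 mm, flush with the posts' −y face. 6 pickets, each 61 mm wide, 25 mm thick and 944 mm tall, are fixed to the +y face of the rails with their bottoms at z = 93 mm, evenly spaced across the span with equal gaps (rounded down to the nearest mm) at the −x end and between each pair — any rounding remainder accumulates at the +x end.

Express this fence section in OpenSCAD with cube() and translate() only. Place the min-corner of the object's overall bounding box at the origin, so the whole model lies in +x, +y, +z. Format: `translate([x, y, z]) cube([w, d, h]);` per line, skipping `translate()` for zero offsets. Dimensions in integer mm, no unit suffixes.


cube([97, 97, 1068]);
translate([1874, 0, 0]) cube([97, 97, 1068]);
translate([97, 0, 168]) cube([1777, 97, 92]);
translate([97, 0, 754]) cube([1777, 97, 92]);
translate([298, 97, 93]) cube([61, 25, 944]);
translate([560, 97, 93]) cube([61, 25, 944]);
translate([822, 97, 93]) cube([61, 25, 944]);
translate([1084, 97, 93]) cube([61, 25, 944]);
translate([1346, 97, 93]) cube([61, 25, 944]);
translate([1608, 97, 93]) cube([61, 25, 944]);


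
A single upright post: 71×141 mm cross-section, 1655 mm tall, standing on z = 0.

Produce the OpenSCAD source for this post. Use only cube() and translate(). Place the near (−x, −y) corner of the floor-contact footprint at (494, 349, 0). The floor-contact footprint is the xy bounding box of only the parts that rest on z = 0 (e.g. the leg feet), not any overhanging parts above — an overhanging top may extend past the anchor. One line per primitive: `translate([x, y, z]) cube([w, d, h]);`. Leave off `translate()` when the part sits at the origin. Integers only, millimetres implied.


translate([494, 349, 0]) cube([71, 141, 1655]);


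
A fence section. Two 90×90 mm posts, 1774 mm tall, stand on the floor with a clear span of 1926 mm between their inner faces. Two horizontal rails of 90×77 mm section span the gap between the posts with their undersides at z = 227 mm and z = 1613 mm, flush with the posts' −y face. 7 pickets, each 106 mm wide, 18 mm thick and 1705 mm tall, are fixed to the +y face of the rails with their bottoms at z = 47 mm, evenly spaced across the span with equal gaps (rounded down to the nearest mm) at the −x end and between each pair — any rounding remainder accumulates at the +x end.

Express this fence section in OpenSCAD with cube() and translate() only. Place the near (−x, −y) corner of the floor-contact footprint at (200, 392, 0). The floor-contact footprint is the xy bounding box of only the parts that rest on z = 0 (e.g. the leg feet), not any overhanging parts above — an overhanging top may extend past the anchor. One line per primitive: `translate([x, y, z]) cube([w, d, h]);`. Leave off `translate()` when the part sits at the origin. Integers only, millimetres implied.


translate([200, 392, 0]) cube([90, 90, 1774]);
translate([2216, 392, 0]) cube([90, 90, 1774]);
translate([290, 392, 227]) cube([1926, 90, 77]);
translate([290, 392, 1613]) cube([1926, 90, 77]);
translate([438, 482, 47]) cube([106, 18, 1705]);
translate([692, 482, 47]) cube([106, 18, 1705]);
translate([946, 482, 47]) cube([106, 18, 1705]);
translate([1200, 482, 47]) cube([106, 18, 1705]);
translate([1454, 482, 47]) cube([106, 18, 1705]);
translate([1708, 482, 47]) cube([106, 18, 1705]);
translate([1962, 482, 47]) cube([106, 18, 1705]);


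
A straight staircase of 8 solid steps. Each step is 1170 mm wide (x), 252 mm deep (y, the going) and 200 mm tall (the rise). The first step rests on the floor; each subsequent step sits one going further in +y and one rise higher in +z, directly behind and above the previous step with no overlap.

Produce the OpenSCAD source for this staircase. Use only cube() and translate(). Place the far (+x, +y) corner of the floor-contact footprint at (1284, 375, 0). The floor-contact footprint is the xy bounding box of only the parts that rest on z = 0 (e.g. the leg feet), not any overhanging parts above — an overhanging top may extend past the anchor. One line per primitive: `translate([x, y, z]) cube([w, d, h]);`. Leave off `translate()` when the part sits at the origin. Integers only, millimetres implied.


translate([114, 123, 0]) cube([1170, 252, 200]);
translate([114, 375, 200]) cube([1170, 252, 200]);
translate([114, 627, 400]) cube([1170, 252, 200]);
translate([114, 879, 600]) cube([1170, 252, 200]);
translate([114, 1131, 800]) cube([1170, 252, 200]);
translate([114, 1383, 1000]) cube([1170, 252, 200]);
translate([114, 1635, 1200]) cube([1170, 252, 200]);
translate([114, 1887, 1400]) cube([1170, 252, 200]);


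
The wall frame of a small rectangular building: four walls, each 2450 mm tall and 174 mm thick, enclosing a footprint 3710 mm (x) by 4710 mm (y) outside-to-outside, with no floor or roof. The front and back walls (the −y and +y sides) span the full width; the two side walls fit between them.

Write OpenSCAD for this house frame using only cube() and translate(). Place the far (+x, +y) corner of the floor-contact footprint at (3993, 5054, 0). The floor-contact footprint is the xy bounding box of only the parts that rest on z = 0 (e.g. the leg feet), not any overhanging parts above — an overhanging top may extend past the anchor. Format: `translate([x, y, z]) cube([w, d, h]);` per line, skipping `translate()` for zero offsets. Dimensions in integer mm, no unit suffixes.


translate([283, 344, 0]) cube([3710, 174, 2450]);
translate([283, 4880, 0]) cube([3710, 174, 2450]);
translate([283, 518, 0]) cube([174, 4362, 2450]);
translate([3819, 518, 0]) cube([174, 4362, 2450]);


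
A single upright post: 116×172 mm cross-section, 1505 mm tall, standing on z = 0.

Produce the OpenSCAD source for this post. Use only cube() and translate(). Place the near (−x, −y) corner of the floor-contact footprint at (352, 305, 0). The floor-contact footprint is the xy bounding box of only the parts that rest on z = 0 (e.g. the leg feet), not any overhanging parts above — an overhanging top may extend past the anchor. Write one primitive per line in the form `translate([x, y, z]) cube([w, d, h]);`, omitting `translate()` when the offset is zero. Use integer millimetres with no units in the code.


translate([352, 305, 0]) cube([116, 172, 1505]);


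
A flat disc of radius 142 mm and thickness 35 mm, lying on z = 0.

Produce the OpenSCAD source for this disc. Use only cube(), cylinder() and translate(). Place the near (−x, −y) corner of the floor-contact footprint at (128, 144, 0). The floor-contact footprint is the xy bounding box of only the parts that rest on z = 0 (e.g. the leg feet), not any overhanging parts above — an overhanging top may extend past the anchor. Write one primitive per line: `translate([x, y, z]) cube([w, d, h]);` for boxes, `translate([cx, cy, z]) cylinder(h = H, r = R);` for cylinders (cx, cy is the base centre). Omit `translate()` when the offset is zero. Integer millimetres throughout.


translate([270, 286, 0]) cylinder(h = 35, r = 142);


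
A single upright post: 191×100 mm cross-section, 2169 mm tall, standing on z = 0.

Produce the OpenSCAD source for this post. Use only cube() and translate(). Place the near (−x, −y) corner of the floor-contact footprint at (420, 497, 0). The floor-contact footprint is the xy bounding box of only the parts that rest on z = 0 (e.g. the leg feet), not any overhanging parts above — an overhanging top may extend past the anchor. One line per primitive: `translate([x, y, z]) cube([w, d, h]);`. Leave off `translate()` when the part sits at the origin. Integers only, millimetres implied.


translate([420, 497, 0]) cube([191, 100, 2169]);


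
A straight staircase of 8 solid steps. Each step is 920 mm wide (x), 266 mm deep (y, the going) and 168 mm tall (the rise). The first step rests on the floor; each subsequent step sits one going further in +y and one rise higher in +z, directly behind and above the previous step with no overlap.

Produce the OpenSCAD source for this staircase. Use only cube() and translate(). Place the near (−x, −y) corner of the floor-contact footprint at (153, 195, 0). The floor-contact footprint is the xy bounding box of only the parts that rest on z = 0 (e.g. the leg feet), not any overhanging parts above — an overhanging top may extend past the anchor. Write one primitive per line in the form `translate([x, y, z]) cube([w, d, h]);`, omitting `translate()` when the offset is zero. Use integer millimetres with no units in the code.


translate([153, 195, 0]) cube([920, 266, 168]);
translate([153, 461, 168]) cube([920, 266, 168]);
translate([153, 727, 336]) cube([920, 266, 168]);
translate([153, 993, 504]) cube([920, 266, 168]);
translate([153, 1259, 672]) cube([920, 266, 168]);
translate([153, 1525, 840]) cube([920, 266, 168]);
translate([153, 1791, 1008]) cube([920, 266, 168]);
translate([153, 2057, 1176]) cube([920, 266, 168]);


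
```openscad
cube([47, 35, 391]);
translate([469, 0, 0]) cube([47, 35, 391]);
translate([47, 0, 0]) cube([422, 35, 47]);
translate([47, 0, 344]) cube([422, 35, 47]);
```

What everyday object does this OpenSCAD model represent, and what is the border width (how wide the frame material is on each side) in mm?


A picture frame. The border width is 47 mm.

Four thin pieces enclosing a rectangular opening — a picture frame. The two full-height stiles are 391 mm tall; the top rail sits at z = 344 and is 47 mm tall, so the border above the opening is 391 − 344 = 47 mm, matching the stile x-width.


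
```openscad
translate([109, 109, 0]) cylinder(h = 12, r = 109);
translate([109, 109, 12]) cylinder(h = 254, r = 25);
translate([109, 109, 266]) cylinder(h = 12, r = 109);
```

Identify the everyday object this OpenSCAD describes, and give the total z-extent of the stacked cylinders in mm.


A spool. The overall height is 278 mm.

Three coaxial cylinders, large–small–large — a spool. Two 12 mm flanges and a 254 mm core give 12 + 254 + 12 = 278 mm.


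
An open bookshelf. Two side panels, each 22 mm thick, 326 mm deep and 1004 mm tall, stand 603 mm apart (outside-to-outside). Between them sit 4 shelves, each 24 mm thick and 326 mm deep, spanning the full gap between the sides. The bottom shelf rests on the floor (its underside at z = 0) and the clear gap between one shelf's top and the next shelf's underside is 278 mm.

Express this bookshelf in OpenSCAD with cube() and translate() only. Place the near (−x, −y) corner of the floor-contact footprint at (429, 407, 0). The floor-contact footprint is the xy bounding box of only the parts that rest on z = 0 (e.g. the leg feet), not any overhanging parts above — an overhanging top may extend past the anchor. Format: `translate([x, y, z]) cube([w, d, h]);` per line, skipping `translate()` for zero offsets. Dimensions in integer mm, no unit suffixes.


translate([429, 407, 0]) cube([22, 326, 1004]);
translate([1010, 407, 0]) cube([22, 326, 1004]);
translate([451, 407, 0]) cube([559, 326, 24]);
translate([451, 407, 302]) cube([559, 326, 24]);
translate([451, 407, 604]) cube([559, 326, 24]);
translate([451, 407, 906]) cube([559, 326, 24]);


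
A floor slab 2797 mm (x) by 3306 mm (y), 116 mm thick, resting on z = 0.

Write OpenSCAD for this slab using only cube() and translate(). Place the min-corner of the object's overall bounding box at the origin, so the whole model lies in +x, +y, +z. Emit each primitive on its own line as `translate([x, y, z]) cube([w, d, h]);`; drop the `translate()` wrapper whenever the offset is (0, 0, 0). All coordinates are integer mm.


cube([2797, 3306, 116]);


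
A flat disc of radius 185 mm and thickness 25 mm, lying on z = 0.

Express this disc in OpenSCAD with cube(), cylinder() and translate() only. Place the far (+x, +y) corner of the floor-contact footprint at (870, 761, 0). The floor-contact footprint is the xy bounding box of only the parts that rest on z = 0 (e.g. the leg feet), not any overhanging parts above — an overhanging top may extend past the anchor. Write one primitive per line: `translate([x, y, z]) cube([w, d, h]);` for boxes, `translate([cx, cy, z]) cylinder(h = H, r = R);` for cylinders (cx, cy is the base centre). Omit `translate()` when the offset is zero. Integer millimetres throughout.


translate([685, 576, 0]) cylinder(h = 25, r = 185);


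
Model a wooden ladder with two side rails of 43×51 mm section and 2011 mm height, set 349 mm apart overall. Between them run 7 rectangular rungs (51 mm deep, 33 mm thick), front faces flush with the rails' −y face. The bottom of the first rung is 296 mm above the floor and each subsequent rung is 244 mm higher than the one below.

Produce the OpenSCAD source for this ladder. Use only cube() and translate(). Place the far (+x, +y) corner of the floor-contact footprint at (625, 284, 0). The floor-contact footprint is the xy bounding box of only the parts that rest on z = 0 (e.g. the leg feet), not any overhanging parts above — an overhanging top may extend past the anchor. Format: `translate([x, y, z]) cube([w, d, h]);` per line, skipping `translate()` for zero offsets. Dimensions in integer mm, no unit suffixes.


// rung span = 349 - 2*43 = 263
// rung[k] z = 296 + k*244
translate([276, 233, 0]) cube([43, 51, 2011]);
translate([582, 233, 0]) cube([43, 51, 2011]);
translate([319, 233, 296]) cube([263, 51, 33]);
translate([319, 233, 540]) cube([263, 51, 33]);
translate([319, 233, 784]) cube([263, 51, 33]);
translate([319, 233, 1028]) cube([263, 51, 33]);
translate([319, 233, 1272]) cube([263, 51, 33]);
translate([319, 233, 1516]) cube([263, 51, 33]);
translate([319, 233, 1760]) cube([263, 51, 33]);


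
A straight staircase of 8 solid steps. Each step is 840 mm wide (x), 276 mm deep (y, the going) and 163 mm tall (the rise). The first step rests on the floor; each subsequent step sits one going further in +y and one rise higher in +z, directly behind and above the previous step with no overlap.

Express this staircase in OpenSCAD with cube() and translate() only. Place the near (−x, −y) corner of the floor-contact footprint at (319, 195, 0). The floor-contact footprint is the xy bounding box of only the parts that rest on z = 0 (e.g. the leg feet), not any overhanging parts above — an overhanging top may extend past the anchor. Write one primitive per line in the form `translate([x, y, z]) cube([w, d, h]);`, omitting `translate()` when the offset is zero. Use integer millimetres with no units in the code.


translate([319, 195, 0]) cube([840, 276, 163]);
translate([319, 471, 163]) cube([840, 276, 163]);
translate([319, 747, 326]) cube([840, 276, 163]);
translate([319, 1023, 489]) cube([840, 276, 163]);
translate([319, 1299, 652]) cube([840, 276, 163]);
translate([319, 1575, 815]) cube([840, 276, 163]);
translate([319, 1851, 978]) cube([840, 276, 163]);
translate([319, 2127, 1141]) cube([840, 276, 163]);


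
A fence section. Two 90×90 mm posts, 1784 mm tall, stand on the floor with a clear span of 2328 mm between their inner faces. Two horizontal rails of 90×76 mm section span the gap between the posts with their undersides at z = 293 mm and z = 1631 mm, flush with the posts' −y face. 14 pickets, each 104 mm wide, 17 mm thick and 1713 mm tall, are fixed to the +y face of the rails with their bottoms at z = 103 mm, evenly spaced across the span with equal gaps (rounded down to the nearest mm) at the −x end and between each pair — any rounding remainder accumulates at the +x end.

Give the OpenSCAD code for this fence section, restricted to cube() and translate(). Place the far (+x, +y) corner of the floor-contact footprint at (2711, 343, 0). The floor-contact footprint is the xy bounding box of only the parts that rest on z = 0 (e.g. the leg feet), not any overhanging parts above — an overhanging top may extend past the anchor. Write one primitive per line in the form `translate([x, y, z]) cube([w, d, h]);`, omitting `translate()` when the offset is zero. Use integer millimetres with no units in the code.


translate([203, 253, 0]) cube([90, 90, 1784]);
translate([2621, 253, 0]) cube([90, 90, 1784]);
translate([293, 253, 293]) cube([2328, 90, 76]);
translate([293, 253, 1631]) cube([2328, 90, 76]);
translate([351, 343, 103]) cube([104, 17, 1713]);
translate([513, 343, 103]) cube([104, 17, 1713]);
translate([675, 343, 103]) cube([104, 17, 1713]);
translate([837, 343, 103]) cube([104, 17, 1713]);
translate([999, 343, 103]) cube([104, 17, 1713]);
translate([1161, 343, 103]) cube([104, 17, 1713]);
translate([1323, 343, 103]) cube([104, 17, 1713]);
translate([1485, 343, 103]) cube([104, 17, 1713]);
translate([1647, 343, 103]) cube([104, 17, 1713]);
translate([1809, 343, 103]) cube([104, 17, 1713]);
translate([1971, 343, 103]) cube([104, 17, 1713]);
translate([2133, 343, 103]) cube([104, 17, 1713]);
translate([2295, 343, 103]) cube([104, 17, 1713]);
translate([2457, 343, 103]) cube([104, 17, 1713]);


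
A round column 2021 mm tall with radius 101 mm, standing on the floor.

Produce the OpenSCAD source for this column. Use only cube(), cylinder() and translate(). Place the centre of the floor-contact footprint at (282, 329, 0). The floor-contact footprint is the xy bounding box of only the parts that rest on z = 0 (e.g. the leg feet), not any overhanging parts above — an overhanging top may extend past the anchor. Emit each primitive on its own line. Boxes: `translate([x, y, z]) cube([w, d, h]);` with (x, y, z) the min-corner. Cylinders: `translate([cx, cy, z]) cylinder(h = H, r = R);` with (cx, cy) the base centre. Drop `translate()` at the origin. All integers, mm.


translate([282, 329, 0]) cylinder(h = 2021, r = 101);


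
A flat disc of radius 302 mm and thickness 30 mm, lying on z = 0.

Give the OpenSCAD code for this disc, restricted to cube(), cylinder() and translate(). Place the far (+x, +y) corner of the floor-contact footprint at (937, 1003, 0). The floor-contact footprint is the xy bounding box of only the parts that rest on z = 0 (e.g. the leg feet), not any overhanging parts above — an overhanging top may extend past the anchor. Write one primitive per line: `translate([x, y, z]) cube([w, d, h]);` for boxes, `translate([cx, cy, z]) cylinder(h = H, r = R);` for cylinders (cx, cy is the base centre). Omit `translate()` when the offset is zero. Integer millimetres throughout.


translate([635, 701, 0]) cylinder(h = 30, r = 302);


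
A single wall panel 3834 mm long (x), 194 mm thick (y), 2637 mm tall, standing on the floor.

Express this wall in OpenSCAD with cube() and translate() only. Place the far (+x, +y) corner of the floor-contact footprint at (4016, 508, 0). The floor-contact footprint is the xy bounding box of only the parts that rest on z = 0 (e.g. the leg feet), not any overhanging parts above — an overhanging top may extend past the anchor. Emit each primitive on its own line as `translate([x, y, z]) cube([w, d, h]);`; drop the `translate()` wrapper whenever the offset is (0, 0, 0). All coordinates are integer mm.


translate([182, 314, 0]) cube([3834, 194, 2637]);


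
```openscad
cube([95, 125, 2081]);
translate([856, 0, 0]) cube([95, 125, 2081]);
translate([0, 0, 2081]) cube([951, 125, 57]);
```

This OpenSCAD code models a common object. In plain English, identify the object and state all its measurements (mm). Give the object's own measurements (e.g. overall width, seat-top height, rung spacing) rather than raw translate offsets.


A door frame. The clear opening is 761 mm wide and 2081 mm high. Two 95 mm wide jambs, 125 mm deep, stand either side of the opening from the floor to the top of the opening. A 57 mm thick head sits across the top of both jambs, spanning the full outside width of the frame.


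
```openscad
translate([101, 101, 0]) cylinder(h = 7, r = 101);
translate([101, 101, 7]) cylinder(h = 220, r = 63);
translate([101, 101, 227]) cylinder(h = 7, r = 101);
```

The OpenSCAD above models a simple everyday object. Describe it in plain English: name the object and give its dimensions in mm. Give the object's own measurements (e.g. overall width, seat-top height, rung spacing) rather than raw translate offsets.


A spool: two coaxial disc flanges of radius 101 mm and thickness 7 mm, joined by a core cylinder of radius 63 mm and height 220 mm. The lower flange rests on z = 0 and the three cylinders share a vertical axis.


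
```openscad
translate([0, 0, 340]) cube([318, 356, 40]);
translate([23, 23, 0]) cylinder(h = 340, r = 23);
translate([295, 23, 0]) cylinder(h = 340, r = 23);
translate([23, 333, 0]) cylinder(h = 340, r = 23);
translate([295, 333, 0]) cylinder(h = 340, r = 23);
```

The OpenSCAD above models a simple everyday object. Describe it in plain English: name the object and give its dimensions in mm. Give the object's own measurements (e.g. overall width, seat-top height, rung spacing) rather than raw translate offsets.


A simple wooden stool: a rectangular seat 318 mm (x) by 356 mm (y), 40 mm thick, top face at z = 380 mm, on four round legs, each 46 mm in diameter. The legs rest on z = 0, each leg's axis is inset half a diameter from the nearest pair of seat edges (so the leg's bounding box is flush with the corner).


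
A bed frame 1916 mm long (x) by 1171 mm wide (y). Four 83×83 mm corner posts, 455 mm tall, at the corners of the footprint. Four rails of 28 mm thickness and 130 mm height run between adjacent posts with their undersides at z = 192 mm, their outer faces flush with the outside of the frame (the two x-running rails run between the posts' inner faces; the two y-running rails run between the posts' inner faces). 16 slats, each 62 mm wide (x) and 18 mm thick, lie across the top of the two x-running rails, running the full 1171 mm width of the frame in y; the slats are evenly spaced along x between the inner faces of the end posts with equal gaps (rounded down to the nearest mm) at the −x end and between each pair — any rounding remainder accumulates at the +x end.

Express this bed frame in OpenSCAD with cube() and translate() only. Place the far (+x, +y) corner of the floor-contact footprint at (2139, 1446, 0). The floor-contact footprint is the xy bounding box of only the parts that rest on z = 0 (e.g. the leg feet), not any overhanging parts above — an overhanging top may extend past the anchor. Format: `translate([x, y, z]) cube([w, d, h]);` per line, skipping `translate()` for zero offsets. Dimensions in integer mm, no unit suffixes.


translate([223, 275, 0]) cube([83, 83, 455]);
translate([223, 1363, 0]) cube([83, 83, 455]);
translate([2056, 275, 0]) cube([83, 83, 455]);
translate([2056, 1363, 0]) cube([83, 83, 455]);
translate([306, 275, 192]) cube([1750, 28, 130]);
translate([306, 1418, 192]) cube([1750, 28, 130]);
translate([223, 358, 192]) cube([28, 1005, 130]);
translate([2111, 358, 192]) cube([28, 1005, 130]);
translate([350, 275, 322]) cube([62, 1171, 18]);
translate([456, 275, 322]) cube([62, 1171, 18]);
translate([562, 275, 322]) cube([62, 1171, 18]);
translate([668, 275, 322]) cube([62, 1171, 18]);
translate([774, 275, 322]) cube([62, 1171, 18]);
translate([880, 275, 322]) cube([62, 1171, 18]);
translate([986, 275, 322]) cube([62, 1171, 18]);
translate([1092, 275, 322]) cube([62, 1171, 18]);
translate([1198, 275, 322]) cube([62, 1171, 18]);
translate([1304, 275, 322]) cube([62, 1171, 18]);
translate([1410, 275, 322]) cube([62, 1171, 18]);
translate([1516, 275, 322]) cube([62, 1171, 18]);
translate([1622, 275, 322]) cube([62, 1171, 18]);
translate([1728, 275, 322]) cube([62, 1171, 18]);
translate([1834, 275, 322]) cube([62, 1171, 18]);
translate([1940, 275, 322]) cube([62, 1171, 18]);


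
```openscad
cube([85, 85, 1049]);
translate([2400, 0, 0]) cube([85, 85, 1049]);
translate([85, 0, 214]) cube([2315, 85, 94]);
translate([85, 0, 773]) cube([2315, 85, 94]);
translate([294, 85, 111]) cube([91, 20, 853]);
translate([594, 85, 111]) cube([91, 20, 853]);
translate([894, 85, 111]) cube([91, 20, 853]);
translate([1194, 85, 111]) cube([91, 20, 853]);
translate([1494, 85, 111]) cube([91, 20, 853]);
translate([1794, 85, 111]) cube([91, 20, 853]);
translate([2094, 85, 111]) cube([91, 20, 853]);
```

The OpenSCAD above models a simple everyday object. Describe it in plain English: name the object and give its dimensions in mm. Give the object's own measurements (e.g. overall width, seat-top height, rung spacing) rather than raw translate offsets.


A fence section. Two 85×85 mm posts, 1049 mm tall, stand on the floor with a clear span of 2315 mm between their inner faces. Two horizontal rails of 85×94 mm section span the gap between the posts with their undersides at z = 214 mm and z = 773 mm, flush with the posts' −y face. 7 pickets, each 91 mm wide, 20 mm thick and 853 mm tall, are fixed to the +y face of the rails with their bottoms at z = 111 mm, spaced across the span with a 209 mm gap after the −x post and between neighbouring pickets, with 215 mm left before the +x post.


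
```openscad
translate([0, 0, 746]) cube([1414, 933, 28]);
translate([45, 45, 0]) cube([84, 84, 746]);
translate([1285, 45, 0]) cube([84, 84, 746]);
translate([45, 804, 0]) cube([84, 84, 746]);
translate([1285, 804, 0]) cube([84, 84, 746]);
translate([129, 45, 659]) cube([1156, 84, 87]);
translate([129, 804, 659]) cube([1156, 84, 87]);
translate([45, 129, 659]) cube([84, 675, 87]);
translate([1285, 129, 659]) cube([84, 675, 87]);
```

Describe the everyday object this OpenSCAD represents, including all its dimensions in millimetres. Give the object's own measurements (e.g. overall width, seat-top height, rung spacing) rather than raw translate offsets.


A rectangular dining table. The top is 1414×933×28 mm with its upper surface at z = 774 mm. It stands on four 84×84 mm square legs, each inset 45 mm from the nearest pair of top edges, running from the floor to the underside of the top. Four apron rails, 84 mm thick and 87 mm tall, run between adjacent legs with their top edges flush with the underside of the top and their outer faces flush with the legs' outer faces.


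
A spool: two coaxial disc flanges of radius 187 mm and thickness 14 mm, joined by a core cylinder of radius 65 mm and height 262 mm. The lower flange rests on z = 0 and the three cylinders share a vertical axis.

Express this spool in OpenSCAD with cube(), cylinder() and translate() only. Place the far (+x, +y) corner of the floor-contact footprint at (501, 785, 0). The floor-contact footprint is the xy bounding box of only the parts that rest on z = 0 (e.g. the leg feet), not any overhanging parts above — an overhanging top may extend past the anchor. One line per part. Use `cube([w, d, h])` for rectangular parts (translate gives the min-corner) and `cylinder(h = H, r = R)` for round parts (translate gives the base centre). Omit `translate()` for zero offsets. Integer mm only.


translate([314, 598, 0]) cylinder(h = 14, r = 187);
translate([314, 598, 14]) cylinder(h = 262, r = 65);
translate([314, 598, 276]) cylinder(h = 14, r = 187);


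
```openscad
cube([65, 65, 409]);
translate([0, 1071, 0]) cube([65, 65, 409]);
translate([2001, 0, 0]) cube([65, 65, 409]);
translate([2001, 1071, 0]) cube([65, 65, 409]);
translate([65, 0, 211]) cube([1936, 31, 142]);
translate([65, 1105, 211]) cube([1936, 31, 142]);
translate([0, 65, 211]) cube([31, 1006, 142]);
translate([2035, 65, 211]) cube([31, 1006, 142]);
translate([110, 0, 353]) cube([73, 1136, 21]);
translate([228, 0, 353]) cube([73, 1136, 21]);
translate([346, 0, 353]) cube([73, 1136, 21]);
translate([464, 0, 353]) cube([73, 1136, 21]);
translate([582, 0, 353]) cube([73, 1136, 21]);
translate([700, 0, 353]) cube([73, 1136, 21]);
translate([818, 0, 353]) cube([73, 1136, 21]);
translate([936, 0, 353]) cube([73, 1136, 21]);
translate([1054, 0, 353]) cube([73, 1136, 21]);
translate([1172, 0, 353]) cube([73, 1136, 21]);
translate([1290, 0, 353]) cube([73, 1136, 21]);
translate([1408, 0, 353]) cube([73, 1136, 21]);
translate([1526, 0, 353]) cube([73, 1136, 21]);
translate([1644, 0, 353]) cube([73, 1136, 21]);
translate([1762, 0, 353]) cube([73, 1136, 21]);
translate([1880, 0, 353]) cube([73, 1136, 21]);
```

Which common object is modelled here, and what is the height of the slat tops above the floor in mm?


A bed frame. The slat-top height is 374 mm.

Four posts, four rails, and a row of slats — a bed frame. Slats sit on the rails at z = 211 + 142 = 353; with slat thickness 21, the top is 374 mm.


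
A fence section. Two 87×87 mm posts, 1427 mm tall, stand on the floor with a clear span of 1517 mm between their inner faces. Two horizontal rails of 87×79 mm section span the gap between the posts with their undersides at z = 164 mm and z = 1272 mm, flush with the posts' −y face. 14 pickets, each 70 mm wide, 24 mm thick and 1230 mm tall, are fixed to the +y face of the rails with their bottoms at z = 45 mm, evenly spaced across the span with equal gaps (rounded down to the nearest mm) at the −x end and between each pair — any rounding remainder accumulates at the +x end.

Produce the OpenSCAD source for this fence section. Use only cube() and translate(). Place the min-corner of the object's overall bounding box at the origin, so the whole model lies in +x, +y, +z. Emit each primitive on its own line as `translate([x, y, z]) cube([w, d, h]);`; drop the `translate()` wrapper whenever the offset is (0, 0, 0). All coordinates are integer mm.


cube([87, 87, 1427]);
translate([1604, 0, 0]) cube([87, 87, 1427]);
translate([87, 0, 164]) cube([1517, 87, 79]);
translate([87, 0, 1272]) cube([1517, 87, 79]);
translate([122, 87, 45]) cube([70, 24, 1230]);
translate([227, 87, 45]) cube([70, 24, 1230]);
translate([332, 87, 45]) cube([70, 24, 1230]);
translate([437, 87, 45]) cube([70, 24, 1230]);
translate([542, 87, 45]) cube([70, 24, 1230]);
translate([647, 87, 45]) cube([70, 24, 1230]);
translate([752, 87, 45]) cube([70, 24, 1230]);
translate([857, 87, 45]) cube([70, 24, 1230]);
translate([962, 87, 45]) cube([70, 24, 1230]);
translate([1067, 87, 45]) cube([70, 24, 1230]);
translate([1172, 87, 45]) cube([70, 24, 1230]);
translate([1277, 87, 45]) cube([70, 24, 1230]);
translate([1382, 87, 45]) cube([70, 24, 1230]);
translate([1487, 87, 45]) cube([70, 24, 1230]);
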